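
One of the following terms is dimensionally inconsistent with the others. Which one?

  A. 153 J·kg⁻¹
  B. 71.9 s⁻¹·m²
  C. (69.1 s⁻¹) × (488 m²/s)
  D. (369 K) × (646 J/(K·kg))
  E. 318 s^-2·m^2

In SI base units:
  A. J·kg⁻¹ = N·m·kg⁻¹ = m²·s⁻²
  B. m²·s⁻¹
  C. [s⁻¹] · [m²·s⁻¹] = m²·s⁻²
  D. [K] · [m²·s⁻²·K⁻¹] = m²·s⁻²
  E. m²·s⁻²
All reduce to m²·s⁻² except B., which is m²·s⁻¹.

B.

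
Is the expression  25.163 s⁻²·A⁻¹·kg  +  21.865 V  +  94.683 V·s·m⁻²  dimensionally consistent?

No

Work out the base dimensions of each:
  25.163 s⁻²·A⁻¹·kg:  kg·s⁻²·A⁻¹
  21.865 V:  V = J·C⁻¹ = kg·m²·s⁻³·A⁻¹
  94.683 V·s·m⁻²:  V·s·m⁻² = J·C⁻¹·s·m⁻² = kg·s⁻²·A⁻¹
The terms do not share a single dimension (kg·m²·s⁻³·A⁻¹ vs kg·s⁻²·A⁻¹).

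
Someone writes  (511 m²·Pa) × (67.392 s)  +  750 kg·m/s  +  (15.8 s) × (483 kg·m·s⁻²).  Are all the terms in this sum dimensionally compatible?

Yes

In SI base units:
  (511 m²·Pa) × (67.392 s):  [kg·m·s⁻²] · [s] = kg·m·s⁻¹
  750 kg·m/s:  kg·m·s⁻¹
  (15.8 s) × (483 kg·m·s⁻²):  [s] · [kg·m·s⁻²] = kg·m·s⁻¹
Every term reduces to kg·m·s⁻¹.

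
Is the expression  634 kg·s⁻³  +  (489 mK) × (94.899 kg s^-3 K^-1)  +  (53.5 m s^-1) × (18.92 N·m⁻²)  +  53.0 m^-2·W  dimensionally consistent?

Dimensions:
  634 kg·s⁻³:  kg·s⁻³
  (489 mK) × (94.899 kg s^-3 K^-1):  [K] · [kg·s⁻³·K⁻¹] = kg·s⁻³
  (53.5 m s^-1) × (18.92 N·m⁻²):  [m·s⁻¹] · [kg·m⁻¹·s⁻²] = kg·s⁻³
  53.0 m^-2·W:  W·m⁻² = J·s⁻¹·m⁻² = kg·s⁻³
Every term reduces to kg·s⁻³.

Yes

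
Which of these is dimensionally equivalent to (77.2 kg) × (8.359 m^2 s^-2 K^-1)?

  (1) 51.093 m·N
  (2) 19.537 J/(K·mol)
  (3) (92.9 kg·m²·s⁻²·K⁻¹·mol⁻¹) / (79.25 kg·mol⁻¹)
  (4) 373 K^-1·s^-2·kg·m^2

Reference: [kg] · [m²·s⁻²·K⁻¹] = kg·m²·s⁻²·K⁻¹.
Each option:
  (1) N·m = kg·m·s⁻²·m = kg·m²·s⁻²
  (2) J·mol⁻¹·K⁻¹ = N·m·mol⁻¹·K⁻¹ = kg·m²·s⁻²·K⁻¹·mol⁻¹
  (3) [kg·m²·s⁻²·K⁻¹·mol⁻¹] / [kg·mol⁻¹] = m²·s⁻²·K⁻¹
  (4) kg·m²·s⁻²·K⁻¹  ← same
Only (4) matches kg·m²·s⁻²·K⁻¹.

(4)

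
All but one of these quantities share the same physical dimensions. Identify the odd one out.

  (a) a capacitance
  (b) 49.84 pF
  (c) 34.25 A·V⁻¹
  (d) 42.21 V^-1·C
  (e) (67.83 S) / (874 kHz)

In SI base units:
  (a) [capacitance] = kg⁻¹·m⁻²·s⁴·A²
  (b) F = C·V⁻¹ = kg⁻¹·m⁻²·s⁴·A²
  (c) A·V⁻¹ = A·(J·C⁻¹)⁻¹ = kg⁻¹·m⁻²·s³·A²
  (d) C·V⁻¹ = s·A·(J·C⁻¹)⁻¹ = kg⁻¹·m⁻²·s⁴·A²
  (e) [kg⁻¹·m⁻²·s³·A²] / [s⁻¹] = kg⁻¹·m⁻²·s⁴·A²
All reduce to kg⁻¹·m⁻²·s⁴·A² except (c), which is kg⁻¹·m⁻²·s³·A².

(c)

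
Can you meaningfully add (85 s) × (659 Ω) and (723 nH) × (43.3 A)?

No

Reduce each to base SI dimensions:
  (85 s) × (659 Ω):  [s] · [kg·m²·s⁻³·A⁻²] = kg·m²·s⁻²·A⁻²
  (723 nH) × (43.3 A):  [kg·m²·s⁻²·A⁻²] · [A] = kg·m²·s⁻²·A⁻¹
kg·m²·s⁻²·A⁻² ≠ kg·m²·s⁻²·A⁻¹, so they cannot be added.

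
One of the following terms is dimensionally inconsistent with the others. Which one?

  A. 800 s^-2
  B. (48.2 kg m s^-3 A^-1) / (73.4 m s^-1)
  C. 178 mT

Dimensions:
  A. s⁻²
  B. [kg·m·s⁻³·A⁻¹] / [m·s⁻¹] = kg·s⁻²·A⁻¹
  C. T = Wb·m⁻² = kg·s⁻²·A⁻¹
All reduce to kg·s⁻²·A⁻¹ except A., which is s⁻².

A.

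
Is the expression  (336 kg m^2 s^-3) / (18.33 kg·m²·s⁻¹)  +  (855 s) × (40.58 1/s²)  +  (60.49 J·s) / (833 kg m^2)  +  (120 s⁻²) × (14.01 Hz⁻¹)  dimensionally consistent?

No

In SI base units:
  (336 kg m^2 s^-3) / (18.33 kg·m²·s⁻¹):  [kg·m²·s⁻³] / [kg·m²·s⁻¹] = s⁻²
  (855 s) × (40.58 1/s²):  [s] · [s⁻²] = s⁻¹
  (60.49 J·s) / (833 kg m^2):  [kg·m²·s⁻¹] / [kg·m²] = s⁻¹
  (120 s⁻²) × (14.01 Hz⁻¹):  [s⁻²] · [s] = s⁻¹
The terms do not share a single dimension (s⁻² vs s⁻¹).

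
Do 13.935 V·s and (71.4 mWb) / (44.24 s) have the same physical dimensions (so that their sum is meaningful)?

In SI base units:
  13.935 V·s:  V·s = J·C⁻¹·s = kg·m²·s⁻²·A⁻¹
  (71.4 mWb) / (44.24 s):  [kg·m²·s⁻²·A⁻¹] / [s] = kg·m²·s⁻³·A⁻¹
kg·m²·s⁻²·A⁻¹ ≠ kg·m²·s⁻³·A⁻¹, so they cannot be added.

No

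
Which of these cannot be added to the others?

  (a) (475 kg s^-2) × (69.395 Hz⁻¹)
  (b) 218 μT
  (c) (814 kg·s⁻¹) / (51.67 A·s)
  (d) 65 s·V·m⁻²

Dimensions:
  (a) [kg·s⁻²] · [s] = kg·s⁻¹
  (b) T = Wb·m⁻² = kg·s⁻²·A⁻¹
  (c) [kg·s⁻¹] / [s·A] = kg·s⁻²·A⁻¹
  (d) V·s·m⁻² = J·C⁻¹·s·m⁻² = kg·s⁻²·A⁻¹
All reduce to kg·s⁻²·A⁻¹ except (a), which is kg·s⁻¹.

(a)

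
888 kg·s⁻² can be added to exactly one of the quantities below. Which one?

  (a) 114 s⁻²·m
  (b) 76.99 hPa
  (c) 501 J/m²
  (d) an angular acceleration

Reference: kg·s⁻².
Each option:
  (a) m·s⁻²
  (b) Pa = N·m⁻² = kg·m⁻¹·s⁻²
  (c) J·m⁻² = N·m·m⁻² = kg·s⁻²  ← same
  (d) [angular acceleration] = s⁻²
Only (c) matches kg·s⁻².

(c)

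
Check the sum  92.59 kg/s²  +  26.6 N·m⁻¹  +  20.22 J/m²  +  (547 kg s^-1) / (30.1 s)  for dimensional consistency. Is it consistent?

Dimensions:
  92.59 kg/s²:  kg·s⁻²
  26.6 N·m⁻¹:  N·m⁻¹ = kg·m·s⁻²·m⁻¹ = kg·s⁻²
  20.22 J/m²:  J·m⁻² = N·m·m⁻² = kg·s⁻²
  (547 kg s^-1) / (30.1 s):  [kg·s⁻¹] / [s] = kg·s⁻²
Every term reduces to kg·s⁻².

Yes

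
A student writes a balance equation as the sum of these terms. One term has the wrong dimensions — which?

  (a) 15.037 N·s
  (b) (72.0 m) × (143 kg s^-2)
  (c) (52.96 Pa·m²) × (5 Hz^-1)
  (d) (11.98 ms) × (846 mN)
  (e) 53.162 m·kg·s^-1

(b)

Dimensions:
  (a) N·s = kg·m·s⁻²·s = kg·m·s⁻¹
  (b) [m] · [kg·s⁻²] = kg·m·s⁻²
  (c) [kg·m·s⁻²] · [s] = kg·m·s⁻¹
  (d) [s] · [kg·m·s⁻²] = kg·m·s⁻¹
  (e) kg·m·s⁻¹
All reduce to kg·m·s⁻¹ except (b), which is kg·m·s⁻².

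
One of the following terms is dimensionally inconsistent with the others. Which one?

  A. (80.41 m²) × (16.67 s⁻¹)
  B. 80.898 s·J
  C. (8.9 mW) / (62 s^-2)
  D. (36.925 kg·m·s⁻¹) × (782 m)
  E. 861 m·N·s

Expand each in SI base units:
  A. [m²] · [s⁻¹] = m²·s⁻¹
  B. J·s = N·m·s = kg·m²·s⁻¹
  C. [kg·m²·s⁻³] / [s⁻²] = kg·m²·s⁻¹
  D. [kg·m·s⁻¹] · [m] = kg·m²·s⁻¹
  E. N·m·s = kg·m·s⁻²·m·s = kg·m²·s⁻¹
All reduce to kg·m²·s⁻¹ except A., which is m²·s⁻¹.

A.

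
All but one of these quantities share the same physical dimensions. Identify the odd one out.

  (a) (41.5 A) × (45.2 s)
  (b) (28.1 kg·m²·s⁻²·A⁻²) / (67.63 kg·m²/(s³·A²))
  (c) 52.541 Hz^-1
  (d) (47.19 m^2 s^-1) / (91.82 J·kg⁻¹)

(a)

In SI base units:
  (a) [A] · [s] = s·A
  (b) [kg·m²·s⁻²·A⁻²] / [kg·m²·s⁻³·A⁻²] = s
  (c) Hz⁻¹ = (s⁻¹)⁻¹ = s
  (d) [m²·s⁻¹] / [m²·s⁻²] = s
All reduce to s except (a), which is s·A.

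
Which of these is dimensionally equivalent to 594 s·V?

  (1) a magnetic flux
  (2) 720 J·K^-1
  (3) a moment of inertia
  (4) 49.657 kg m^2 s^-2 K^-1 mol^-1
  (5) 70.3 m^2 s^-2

Reference: V·s = J·C⁻¹·s = kg·m²·s⁻²·A⁻¹.
Each option:
  (1) [magnetic flux] = kg·m²·s⁻²·A⁻¹  ← same
  (2) J·K⁻¹ = N·m·K⁻¹ = kg·m²·s⁻²·K⁻¹
  (3) [moment of inertia] = kg·m²
  (4) kg·m²·s⁻²·K⁻¹·mol⁻¹
  (5) m²·s⁻²
Only (1) matches kg·m²·s⁻²·A⁻¹.

(1)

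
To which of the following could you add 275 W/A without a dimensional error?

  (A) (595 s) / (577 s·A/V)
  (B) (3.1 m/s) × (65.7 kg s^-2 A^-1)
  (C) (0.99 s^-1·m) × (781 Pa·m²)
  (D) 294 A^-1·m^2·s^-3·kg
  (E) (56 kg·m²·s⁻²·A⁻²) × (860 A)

Reference: W·A⁻¹ = J·s⁻¹·A⁻¹ = kg·m²·s⁻³·A⁻¹.
Each option:
  (A) [s] / [kg⁻¹·m⁻²·s⁴·A²] = kg·m²·s⁻³·A⁻²
  (B) [m·s⁻¹] · [kg·s⁻²·A⁻¹] = kg·m·s⁻³·A⁻¹
  (C) [m·s⁻¹] · [kg·m·s⁻²] = kg·m²·s⁻³
  (D) kg·m²·s⁻³·A⁻¹  ← same
  (E) [kg·m²·s⁻²·A⁻²] · [A] = kg·m²·s⁻²·A⁻¹
Only (D) matches kg·m²·s⁻³·A⁻¹.

(D)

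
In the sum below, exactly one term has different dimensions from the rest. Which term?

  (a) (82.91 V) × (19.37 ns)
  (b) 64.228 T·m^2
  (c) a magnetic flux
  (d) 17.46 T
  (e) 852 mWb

Dimensions:
  (a) [kg·m²·s⁻³·A⁻¹] · [s] = kg·m²·s⁻²·A⁻¹
  (b) T·m² = Wb·m⁻²·m² = kg·m²·s⁻²·A⁻¹
  (c) [magnetic flux] = kg·m²·s⁻²·A⁻¹
  (d) T = Wb·m⁻² = kg·s⁻²·A⁻¹
  (e) Wb = V·s = kg·m²·s⁻²·A⁻¹
All reduce to kg·m²·s⁻²·A⁻¹ except (d), which is kg·s⁻²·A⁻¹.

(d)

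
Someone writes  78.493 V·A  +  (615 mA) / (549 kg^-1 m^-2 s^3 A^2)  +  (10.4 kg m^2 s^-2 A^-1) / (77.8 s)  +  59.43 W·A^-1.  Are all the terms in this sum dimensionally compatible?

Dimensions:
  78.493 V·A:  V·A = J·C⁻¹·A = kg·m²·s⁻³
  (615 mA) / (549 kg^-1 m^-2 s^3 A^2):  [A] / [kg⁻¹·m⁻²·s³·A²] = kg·m²·s⁻³·A⁻¹
  (10.4 kg m^2 s^-2 A^-1) / (77.8 s):  [kg·m²·s⁻²·A⁻¹] / [s] = kg·m²·s⁻³·A⁻¹
  59.43 W·A^-1:  W·A⁻¹ = J·s⁻¹·A⁻¹ = kg·m²·s⁻³·A⁻¹
The terms do not share a single dimension (kg·m²·s⁻³ vs kg·m²·s⁻³·A⁻¹).

No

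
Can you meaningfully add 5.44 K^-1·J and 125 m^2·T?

Dimensions:
  5.44 K^-1·J:  J·K⁻¹ = N·m·K⁻¹ = kg·m²·s⁻²·K⁻¹
  125 m^2·T:  T·m² = Wb·m⁻²·m² = kg·m²·s⁻²·A⁻¹
kg·m²·s⁻²·K⁻¹ ≠ kg·m²·s⁻²·A⁻¹, so they cannot be added.

No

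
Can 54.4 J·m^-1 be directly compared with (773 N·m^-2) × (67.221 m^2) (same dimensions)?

In SI base units:
  54.4 J·m^-1:  J·m⁻¹ = N·m·m⁻¹ = kg·m·s⁻²
  (773 N·m^-2) × (67.221 m^2):  [kg·m⁻¹·s⁻²] · [m²] = kg·m·s⁻²
Both are kg·m·s⁻², so they have the same dimensions and can be added.

Yes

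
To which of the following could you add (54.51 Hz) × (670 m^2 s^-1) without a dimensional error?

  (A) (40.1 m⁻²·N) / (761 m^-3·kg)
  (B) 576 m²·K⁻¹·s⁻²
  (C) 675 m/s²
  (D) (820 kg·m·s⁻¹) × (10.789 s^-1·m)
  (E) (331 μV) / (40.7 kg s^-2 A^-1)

Reference: [s⁻¹] · [m²·s⁻¹] = m²·s⁻².
Each option:
  (A) [kg·m⁻¹·s⁻²] / [kg·m⁻³] = m²·s⁻²  ← same
  (B) m²·s⁻²·K⁻¹
  (C) m·s⁻²
  (D) [kg·m·s⁻¹] · [m·s⁻¹] = kg·m²·s⁻²
  (E) [kg·m²·s⁻³·A⁻¹] / [kg·s⁻²·A⁻¹] = m²·s⁻¹
Only (A) matches m²·s⁻².

(A)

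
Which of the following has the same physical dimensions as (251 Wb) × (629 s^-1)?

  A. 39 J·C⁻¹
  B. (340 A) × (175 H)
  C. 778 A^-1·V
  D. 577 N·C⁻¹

Reference: [kg·m²·s⁻²·A⁻¹] · [s⁻¹] = kg·m²·s⁻³·A⁻¹.
Each option:
  A. J·C⁻¹ = N·m·(s·A)⁻¹ = kg·m²·s⁻³·A⁻¹  ← same
  B. [A] · [kg·m²·s⁻²·A⁻²] = kg·m²·s⁻²·A⁻¹
  C. V·A⁻¹ = J·C⁻¹·A⁻¹ = kg·m²·s⁻³·A⁻²
  D. N·C⁻¹ = kg·m·s⁻²·(s·A)⁻¹ = kg·m·s⁻³·A⁻¹
Only A. matches kg·m²·s⁻³·A⁻¹.

A.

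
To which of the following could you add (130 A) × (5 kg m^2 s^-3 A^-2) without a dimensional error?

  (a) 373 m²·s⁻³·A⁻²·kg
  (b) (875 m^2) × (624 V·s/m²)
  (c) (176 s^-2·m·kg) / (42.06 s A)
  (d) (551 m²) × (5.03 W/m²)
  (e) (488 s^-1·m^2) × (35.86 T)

(e)

Reference: [A] · [kg·m²·s⁻³·A⁻²] = kg·m²·s⁻³·A⁻¹.
Each option:
  (a) kg·m²·s⁻³·A⁻²
  (b) [m²] · [kg·s⁻²·A⁻¹] = kg·m²·s⁻²·A⁻¹
  (c) [kg·m·s⁻²] / [s·A] = kg·m·s⁻³·A⁻¹
  (d) [m²] · [kg·s⁻³] = kg·m²·s⁻³
  (e) [m²·s⁻¹] · [kg·s⁻²·A⁻¹] = kg·m²·s⁻³·A⁻¹  ← same
Only (e) matches kg·m²·s⁻³·A⁻¹.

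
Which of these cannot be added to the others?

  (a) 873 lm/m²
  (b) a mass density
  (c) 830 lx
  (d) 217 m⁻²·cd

(b)

In SI base units:
  (a) lm·m⁻² = cd·m⁻² = m⁻²·cd
  (b) [mass density] = kg·m⁻³
  (c) lx = lm·m⁻² = m⁻²·cd
  (d) m⁻²·cd
All reduce to m⁻²·cd except (b), which is kg·m⁻³.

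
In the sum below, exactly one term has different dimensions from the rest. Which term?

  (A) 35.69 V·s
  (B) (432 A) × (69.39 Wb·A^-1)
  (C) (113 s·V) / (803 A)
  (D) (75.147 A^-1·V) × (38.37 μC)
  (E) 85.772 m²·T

(C)

Reduce each to base SI dimensions:
  (A) V·s = J·C⁻¹·s = kg·m²·s⁻²·A⁻¹
  (B) [A] · [kg·m²·s⁻²·A⁻²] = kg·m²·s⁻²·A⁻¹
  (C) [kg·m²·s⁻²·A⁻¹] / [A] = kg·m²·s⁻²·A⁻²
  (D) [kg·m²·s⁻³·A⁻²] · [s·A] = kg·m²·s⁻²·A⁻¹
  (E) T·m² = Wb·m⁻²·m² = kg·m²·s⁻²·A⁻¹
All reduce to kg·m²·s⁻²·A⁻¹ except (C), which is kg·m²·s⁻²·A⁻².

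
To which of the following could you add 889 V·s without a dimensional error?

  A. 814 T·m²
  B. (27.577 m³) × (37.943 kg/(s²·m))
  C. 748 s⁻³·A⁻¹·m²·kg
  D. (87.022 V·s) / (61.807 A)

Reference: V·s = J·C⁻¹·s = kg·m²·s⁻²·A⁻¹.
Each option:
  A. T·m² = Wb·m⁻²·m² = kg·m²·s⁻²·A⁻¹  ← same
  B. [m³] · [kg·m⁻¹·s⁻²] = kg·m²·s⁻²
  C. kg·m²·s⁻³·A⁻¹
  D. [kg·m²·s⁻²·A⁻¹] / [A] = kg·m²·s⁻²·A⁻²
Only A. matches kg·m²·s⁻²·A⁻¹.

A.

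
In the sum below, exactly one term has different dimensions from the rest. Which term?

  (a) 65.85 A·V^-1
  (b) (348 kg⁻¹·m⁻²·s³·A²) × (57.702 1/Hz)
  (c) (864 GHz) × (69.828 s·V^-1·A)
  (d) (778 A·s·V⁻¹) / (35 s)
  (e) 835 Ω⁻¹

(b)

Reduce each to base SI dimensions:
  (a) A·V⁻¹ = A·(J·C⁻¹)⁻¹ = kg⁻¹·m⁻²·s³·A²
  (b) [kg⁻¹·m⁻²·s³·A²] · [s] = kg⁻¹·m⁻²·s⁴·A²
  (c) [s⁻¹] · [kg⁻¹·m⁻²·s⁴·A²] = kg⁻¹·m⁻²·s³·A²
  (d) [kg⁻¹·m⁻²·s⁴·A²] / [s] = kg⁻¹·m⁻²·s³·A²
  (e) Ω⁻¹ = (V·A⁻¹)⁻¹ = kg⁻¹·m⁻²·s³·A²
All reduce to kg⁻¹·m⁻²·s³·A² except (b), which is kg⁻¹·m⁻²·s⁴·A².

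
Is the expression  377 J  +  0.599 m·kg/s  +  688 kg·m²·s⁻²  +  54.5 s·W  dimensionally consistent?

Reduce each to base SI dimensions:
  377 J:  J = N·m = kg·m²·s⁻²
  0.599 m·kg/s:  kg·m·s⁻¹
  688 kg·m²·s⁻²:  kg·m²·s⁻²
  54.5 s·W:  W·s = J·s⁻¹·s = kg·m²·s⁻²
The terms do not share a single dimension (kg·m²·s⁻² vs kg·m·s⁻¹).

No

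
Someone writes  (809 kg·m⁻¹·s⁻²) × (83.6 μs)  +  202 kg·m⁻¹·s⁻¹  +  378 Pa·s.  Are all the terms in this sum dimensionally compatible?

Yes

Dimensions:
  (809 kg·m⁻¹·s⁻²) × (83.6 μs):  [kg·m⁻¹·s⁻²] · [s] = kg·m⁻¹·s⁻¹
  202 kg·m⁻¹·s⁻¹:  kg·m⁻¹·s⁻¹
  378 Pa·s:  Pa·s = N·m⁻²·s = kg·m⁻¹·s⁻¹
Every term reduces to kg·m⁻¹·s⁻¹.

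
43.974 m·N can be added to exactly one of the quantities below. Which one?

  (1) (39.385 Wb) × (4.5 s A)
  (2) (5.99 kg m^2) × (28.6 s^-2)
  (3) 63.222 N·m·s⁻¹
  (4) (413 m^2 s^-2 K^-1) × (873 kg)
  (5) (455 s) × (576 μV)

(2)

Reference: N·m = kg·m·s⁻²·m = kg·m²·s⁻².
Each option:
  (1) [kg·m²·s⁻²·A⁻¹] · [s·A] = kg·m²·s⁻¹
  (2) [kg·m²] · [s⁻²] = kg·m²·s⁻²  ← same
  (3) N·m·s⁻¹ = kg·m·s⁻²·m·s⁻¹ = kg·m²·s⁻³
  (4) [m²·s⁻²·K⁻¹] · [kg] = kg·m²·s⁻²·K⁻¹
  (5) [s] · [kg·m²·s⁻³·A⁻¹] = kg·m²·s⁻²·A⁻¹
Only (2) matches kg·m²·s⁻².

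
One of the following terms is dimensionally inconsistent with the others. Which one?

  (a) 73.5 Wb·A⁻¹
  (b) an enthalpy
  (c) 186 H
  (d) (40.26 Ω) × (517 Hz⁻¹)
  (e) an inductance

Dimensions:
  (a) Wb·A⁻¹ = V·s·A⁻¹ = kg·m²·s⁻²·A⁻²
  (b) [enthalpy] = kg·m²·s⁻²
  (c) H = V·s·A⁻¹ = kg·m²·s⁻²·A⁻²
  (d) [kg·m²·s⁻³·A⁻²] · [s] = kg·m²·s⁻²·A⁻²
  (e) [inductance] = kg·m²·s⁻²·A⁻²
All reduce to kg·m²·s⁻²·A⁻² except (b), which is kg·m²·s⁻².

(b)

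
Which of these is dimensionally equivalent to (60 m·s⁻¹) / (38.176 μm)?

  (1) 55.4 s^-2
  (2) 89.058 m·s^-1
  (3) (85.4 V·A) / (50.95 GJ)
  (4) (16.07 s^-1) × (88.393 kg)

(3)

Reference: [m·s⁻¹] / [m] = s⁻¹.
Each option:
  (1) s⁻²
  (2) m·s⁻¹
  (3) [kg·m²·s⁻³] / [kg·m²·s⁻²] = s⁻¹  ← same
  (4) [s⁻¹] · [kg] = kg·s⁻¹
Only (3) matches s⁻¹.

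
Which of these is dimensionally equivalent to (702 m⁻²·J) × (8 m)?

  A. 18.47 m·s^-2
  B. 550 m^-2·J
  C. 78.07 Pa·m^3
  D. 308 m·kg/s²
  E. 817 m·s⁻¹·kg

D.

Reference: [kg·s⁻²] · [m] = kg·m·s⁻².
Each option:
  A. m·s⁻²
  B. J·m⁻² = N·m·m⁻² = kg·s⁻²
  C. Pa·m³ = N·m⁻²·m³ = kg·m²·s⁻²
  D. kg·m·s⁻²  ← same
  E. kg·m·s⁻¹
Only D. matches kg·m·s⁻².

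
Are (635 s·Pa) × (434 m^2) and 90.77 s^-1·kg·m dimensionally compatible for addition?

Expand each in SI base units:
  (635 s·Pa) × (434 m^2):  [kg·m⁻¹·s⁻¹] · [m²] = kg·m·s⁻¹
  90.77 s^-1·kg·m:  kg·m·s⁻¹
Both are kg·m·s⁻¹, so they have the same dimensions and can be added.

Yes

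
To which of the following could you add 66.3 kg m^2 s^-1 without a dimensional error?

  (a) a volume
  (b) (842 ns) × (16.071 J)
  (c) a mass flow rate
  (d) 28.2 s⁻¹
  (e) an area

Reference: kg·m²·s⁻¹.
Each option:
  (a) [volume] = m³
  (b) [s] · [kg·m²·s⁻²] = kg·m²·s⁻¹  ← same
  (c) [mass flow rate] = kg·s⁻¹
  (d) s⁻¹
  (e) [area] = m²
Only (b) matches kg·m²·s⁻¹.

(b)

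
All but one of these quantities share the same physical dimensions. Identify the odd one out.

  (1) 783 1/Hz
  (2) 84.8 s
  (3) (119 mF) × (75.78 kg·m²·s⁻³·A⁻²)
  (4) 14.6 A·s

Expand each in SI base units:
  (1) Hz⁻¹ = (s⁻¹)⁻¹ = s
  (2) s
  (3) [kg⁻¹·m⁻²·s⁴·A²] · [kg·m²·s⁻³·A⁻²] = s
  (4) A·s = s·A
All reduce to s except (4), which is s·A.

(4)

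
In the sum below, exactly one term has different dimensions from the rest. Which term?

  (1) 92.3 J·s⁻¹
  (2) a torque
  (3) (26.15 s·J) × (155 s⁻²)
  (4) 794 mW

Expand each in SI base units:
  (1) J·s⁻¹ = N·m·s⁻¹ = kg·m²·s⁻³
  (2) [torque] = kg·m²·s⁻²
  (3) [kg·m²·s⁻¹] · [s⁻²] = kg·m²·s⁻³
  (4) W = J·s⁻¹ = kg·m²·s⁻³
All reduce to kg·m²·s⁻³ except (2), which is kg·m²·s⁻².

(2)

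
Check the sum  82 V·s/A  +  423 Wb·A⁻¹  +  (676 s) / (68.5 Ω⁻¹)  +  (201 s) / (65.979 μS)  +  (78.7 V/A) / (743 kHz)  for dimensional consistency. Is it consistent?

Yes

In SI base units:
  82 V·s/A:  V·s·A⁻¹ = J·C⁻¹·s·A⁻¹ = kg·m²·s⁻²·A⁻²
  423 Wb·A⁻¹:  Wb·A⁻¹ = V·s·A⁻¹ = kg·m²·s⁻²·A⁻²
  (676 s) / (68.5 Ω⁻¹):  [s] / [kg⁻¹·m⁻²·s³·A²] = kg·m²·s⁻²·A⁻²
  (201 s) / (65.979 μS):  [s] / [kg⁻¹·m⁻²·s³·A²] = kg·m²·s⁻²·A⁻²
  (78.7 V/A) / (743 kHz):  [kg·m²·s⁻³·A⁻²] / [s⁻¹] = kg·m²·s⁻²·A⁻²
Every term reduces to kg·m²·s⁻²·A⁻².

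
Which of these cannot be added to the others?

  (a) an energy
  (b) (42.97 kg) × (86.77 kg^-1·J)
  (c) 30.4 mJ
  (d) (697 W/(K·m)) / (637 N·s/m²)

(d)

In SI base units:
  (a) [energy] = kg·m²·s⁻²
  (b) [kg] · [m²·s⁻²] = kg·m²·s⁻²
  (c) J = N·m = kg·m²·s⁻²
  (d) [kg·m·s⁻³·K⁻¹] / [kg·m⁻¹·s⁻¹] = m²·s⁻²·K⁻¹
All reduce to kg·m²·s⁻² except (d), which is m²·s⁻²·K⁻¹.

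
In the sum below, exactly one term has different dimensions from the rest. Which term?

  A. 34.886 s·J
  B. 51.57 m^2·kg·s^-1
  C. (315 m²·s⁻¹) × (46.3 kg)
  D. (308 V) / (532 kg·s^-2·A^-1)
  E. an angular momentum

D.

In SI base units:
  A. J·s = N·m·s = kg·m²·s⁻¹
  B. kg·m²·s⁻¹
  C. [m²·s⁻¹] · [kg] = kg·m²·s⁻¹
  D. [kg·m²·s⁻³·A⁻¹] / [kg·s⁻²·A⁻¹] = m²·s⁻¹
  E. [angular momentum] = kg·m²·s⁻¹
All reduce to kg·m²·s⁻¹ except D., which is m²·s⁻¹.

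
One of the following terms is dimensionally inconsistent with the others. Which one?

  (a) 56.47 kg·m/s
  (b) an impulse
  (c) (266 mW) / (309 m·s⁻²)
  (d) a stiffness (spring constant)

Reduce each to base SI dimensions:
  (a) kg·m·s⁻¹
  (b) [impulse] = kg·m·s⁻¹
  (c) [kg·m²·s⁻³] / [m·s⁻²] = kg·m·s⁻¹
  (d) [stiffness (spring constant)] = kg·s⁻²
All reduce to kg·m·s⁻¹ except (d), which is kg·s⁻².

(d)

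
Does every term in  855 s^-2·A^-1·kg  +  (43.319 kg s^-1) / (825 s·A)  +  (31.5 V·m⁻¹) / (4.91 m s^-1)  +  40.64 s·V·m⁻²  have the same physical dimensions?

Yes

Reduce each to base SI dimensions:
  855 s^-2·A^-1·kg:  kg·s⁻²·A⁻¹
  (43.319 kg s^-1) / (825 s·A):  [kg·s⁻¹] / [s·A] = kg·s⁻²·A⁻¹
  (31.5 V·m⁻¹) / (4.91 m s^-1):  [kg·m·s⁻³·A⁻¹] / [m·s⁻¹] = kg·s⁻²·A⁻¹
  40.64 s·V·m⁻²:  V·s·m⁻² = J·C⁻¹·s·m⁻² = kg·s⁻²·A⁻¹
Every term reduces to kg·s⁻²·A⁻¹.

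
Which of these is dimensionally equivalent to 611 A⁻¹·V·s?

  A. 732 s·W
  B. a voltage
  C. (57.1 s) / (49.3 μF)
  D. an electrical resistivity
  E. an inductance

Reference: V·s·A⁻¹ = J·C⁻¹·s·A⁻¹ = kg·m²·s⁻²·A⁻².
Each option:
  A. W·s = J·s⁻¹·s = kg·m²·s⁻²
  B. [voltage] = kg·m²·s⁻³·A⁻¹
  C. [s] / [kg⁻¹·m⁻²·s⁴·A²] = kg·m²·s⁻³·A⁻²
  D. [electrical resistivity] = kg·m³·s⁻³·A⁻²
  E. [inductance] = kg·m²·s⁻²·A⁻²  ← same
Only E. matches kg·m²·s⁻²·A⁻².

E.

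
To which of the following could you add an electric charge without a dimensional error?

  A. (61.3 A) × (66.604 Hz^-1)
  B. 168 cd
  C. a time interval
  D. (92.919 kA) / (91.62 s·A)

Reference: [electric charge] = s·A.
Each option:
  A. [A] · [s] = s·A  ← same
  B. cd
  C. [time interval] = s
  D. [A] / [s·A] = s⁻¹
Only A. matches s·A.

A.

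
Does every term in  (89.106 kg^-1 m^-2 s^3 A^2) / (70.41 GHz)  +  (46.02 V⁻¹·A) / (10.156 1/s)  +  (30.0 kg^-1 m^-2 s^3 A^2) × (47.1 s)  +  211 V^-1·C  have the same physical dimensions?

Expand each in SI base units:
  (89.106 kg^-1 m^-2 s^3 A^2) / (70.41 GHz):  [kg⁻¹·m⁻²·s³·A²] / [s⁻¹] = kg⁻¹·m⁻²·s⁴·A²
  (46.02 V⁻¹·A) / (10.156 1/s):  [kg⁻¹·m⁻²·s³·A²] / [s⁻¹] = kg⁻¹·m⁻²·s⁴·A²
  (30.0 kg^-1 m^-2 s^3 A^2) × (47.1 s):  [kg⁻¹·m⁻²·s³·A²] · [s] = kg⁻¹·m⁻²·s⁴·A²
  211 V^-1·C:  C·V⁻¹ = s·A·(J·C⁻¹)⁻¹ = kg⁻¹·m⁻²·s⁴·A²
Every term reduces to kg⁻¹·m⁻²·s⁴·A².

Yes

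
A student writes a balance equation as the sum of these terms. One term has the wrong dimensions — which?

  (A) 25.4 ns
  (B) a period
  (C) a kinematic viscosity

(C)

Work out the base dimensions of each:
  (A) s
  (B) [period] = s
  (C) [kinematic viscosity] = m²·s⁻¹
All reduce to s except (C), which is m²·s⁻¹.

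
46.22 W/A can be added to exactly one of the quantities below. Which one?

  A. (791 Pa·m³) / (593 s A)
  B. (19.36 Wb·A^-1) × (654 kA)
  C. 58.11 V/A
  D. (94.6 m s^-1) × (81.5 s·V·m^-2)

A.

Reference: W·A⁻¹ = J·s⁻¹·A⁻¹ = kg·m²·s⁻³·A⁻¹.
Each option:
  A. [kg·m²·s⁻²] / [s·A] = kg·m²·s⁻³·A⁻¹  ← same
  B. [kg·m²·s⁻²·A⁻²] · [A] = kg·m²·s⁻²·A⁻¹
  C. V·A⁻¹ = J·C⁻¹·A⁻¹ = kg·m²·s⁻³·A⁻²
  D. [m·s⁻¹] · [kg·s⁻²·A⁻¹] = kg·m·s⁻³·A⁻¹
Only A. matches kg·m²·s⁻³·A⁻¹.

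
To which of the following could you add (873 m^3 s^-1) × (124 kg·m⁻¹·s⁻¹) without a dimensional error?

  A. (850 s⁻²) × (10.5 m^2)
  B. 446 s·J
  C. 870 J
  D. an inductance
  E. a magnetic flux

C.

Reference: [m³·s⁻¹] · [kg·m⁻¹·s⁻¹] = kg·m²·s⁻².
Each option:
  A. [s⁻²] · [m²] = m²·s⁻²
  B. J·s = N·m·s = kg·m²·s⁻¹
  C. J = N·m = kg·m²·s⁻²  ← same
  D. [inductance] = kg·m²·s⁻²·A⁻²
  E. [magnetic flux] = kg·m²·s⁻²·A⁻¹
Only C. matches kg·m²·s⁻².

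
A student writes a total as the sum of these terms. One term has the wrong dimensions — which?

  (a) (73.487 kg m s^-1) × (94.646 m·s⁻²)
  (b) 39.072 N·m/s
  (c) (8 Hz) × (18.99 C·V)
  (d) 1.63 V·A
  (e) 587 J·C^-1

Work out the base dimensions of each:
  (a) [kg·m·s⁻¹] · [m·s⁻²] = kg·m²·s⁻³
  (b) N·m·s⁻¹ = kg·m·s⁻²·m·s⁻¹ = kg·m²·s⁻³
  (c) [s⁻¹] · [kg·m²·s⁻²] = kg·m²·s⁻³
  (d) V·A = J·C⁻¹·A = kg·m²·s⁻³
  (e) J·C⁻¹ = N·m·(s·A)⁻¹ = kg·m²·s⁻³·A⁻¹
All reduce to kg·m²·s⁻³ except (e), which is kg·m²·s⁻³·A⁻¹.

(e)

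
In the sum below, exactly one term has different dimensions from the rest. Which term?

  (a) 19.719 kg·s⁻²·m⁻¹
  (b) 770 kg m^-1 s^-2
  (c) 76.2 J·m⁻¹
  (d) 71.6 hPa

(c)

Dimensions:
  (a) kg·m⁻¹·s⁻²
  (b) kg·m⁻¹·s⁻²
  (c) J·m⁻¹ = N·m·m⁻¹ = kg·m·s⁻²
  (d) Pa = N·m⁻² = kg·m⁻¹·s⁻²
All reduce to kg·m⁻¹·s⁻² except (c), which is kg·m·s⁻².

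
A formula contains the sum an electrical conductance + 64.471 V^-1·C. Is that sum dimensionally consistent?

In SI base units:
  an electrical conductance:  [electrical conductance] = kg⁻¹·m⁻²·s³·A²
  64.471 V^-1·C:  C·V⁻¹ = s·A·(J·C⁻¹)⁻¹ = kg⁻¹·m⁻²·s⁴·A²
kg⁻¹·m⁻²·s³·A² ≠ kg⁻¹·m⁻²·s⁴·A², so they cannot be added.

No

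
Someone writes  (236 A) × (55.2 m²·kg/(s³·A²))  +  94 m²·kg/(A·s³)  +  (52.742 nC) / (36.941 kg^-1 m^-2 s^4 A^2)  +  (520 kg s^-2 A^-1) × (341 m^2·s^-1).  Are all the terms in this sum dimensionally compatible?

Yes

Work out the base dimensions of each:
  (236 A) × (55.2 m²·kg/(s³·A²)):  [A] · [kg·m²·s⁻³·A⁻²] = kg·m²·s⁻³·A⁻¹
  94 m²·kg/(A·s³):  kg·m²·s⁻³·A⁻¹
  (52.742 nC) / (36.941 kg^-1 m^-2 s^4 A^2):  [s·A] / [kg⁻¹·m⁻²·s⁴·A²] = kg·m²·s⁻³·A⁻¹
  (520 kg s^-2 A^-1) × (341 m^2·s^-1):  [kg·s⁻²·A⁻¹] · [m²·s⁻¹] = kg·m²·s⁻³·A⁻¹
Every term reduces to kg·m²·s⁻³·A⁻¹.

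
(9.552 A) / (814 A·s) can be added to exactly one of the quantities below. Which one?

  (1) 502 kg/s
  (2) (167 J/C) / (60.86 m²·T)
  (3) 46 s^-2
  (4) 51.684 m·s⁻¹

(2)

Reference: [A] / [s·A] = s⁻¹.
Each option:
  (1) kg·s⁻¹
  (2) [kg·m²·s⁻³·A⁻¹] / [kg·m²·s⁻²·A⁻¹] = s⁻¹  ← same
  (3) s⁻²
  (4) m·s⁻¹
Only (2) matches s⁻¹.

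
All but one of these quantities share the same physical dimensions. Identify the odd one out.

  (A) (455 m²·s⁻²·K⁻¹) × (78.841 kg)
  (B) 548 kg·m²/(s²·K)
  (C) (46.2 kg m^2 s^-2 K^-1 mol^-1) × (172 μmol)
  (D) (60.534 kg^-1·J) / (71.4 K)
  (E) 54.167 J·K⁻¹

In SI base units:
  (A) [m²·s⁻²·K⁻¹] · [kg] = kg·m²·s⁻²·K⁻¹
  (B) kg·m²·s⁻²·K⁻¹
  (C) [kg·m²·s⁻²·K⁻¹·mol⁻¹] · [mol] = kg·m²·s⁻²·K⁻¹
  (D) [m²·s⁻²] / [K] = m²·s⁻²·K⁻¹
  (E) J·K⁻¹ = N·m·K⁻¹ = kg·m²·s⁻²·K⁻¹
All reduce to kg·m²·s⁻²·K⁻¹ except (D), which is m²·s⁻²·K⁻¹.

(D)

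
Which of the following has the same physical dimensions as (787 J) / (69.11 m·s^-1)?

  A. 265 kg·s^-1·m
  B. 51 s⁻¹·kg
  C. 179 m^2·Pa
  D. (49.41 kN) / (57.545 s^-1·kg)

Reference: [kg·m²·s⁻²] / [m·s⁻¹] = kg·m·s⁻¹.
Each option:
  A. kg·m·s⁻¹  ← same
  B. kg·s⁻¹
  C. Pa·m² = N·m⁻²·m² = kg·m·s⁻²
  D. [kg·m·s⁻²] / [kg·s⁻¹] = m·s⁻¹
Only A. matches kg·m·s⁻¹.

A.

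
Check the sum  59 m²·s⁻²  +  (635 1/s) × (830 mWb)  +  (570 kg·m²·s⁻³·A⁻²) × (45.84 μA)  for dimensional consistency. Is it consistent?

Work out the base dimensions of each:
  59 m²·s⁻²:  m²·s⁻²
  (635 1/s) × (830 mWb):  [s⁻¹] · [kg·m²·s⁻²·A⁻¹] = kg·m²·s⁻³·A⁻¹
  (570 kg·m²·s⁻³·A⁻²) × (45.84 μA):  [kg·m²·s⁻³·A⁻²] · [A] = kg·m²·s⁻³·A⁻¹
The terms do not share a single dimension (kg·m²·s⁻³·A⁻¹ vs m²·s⁻²).

No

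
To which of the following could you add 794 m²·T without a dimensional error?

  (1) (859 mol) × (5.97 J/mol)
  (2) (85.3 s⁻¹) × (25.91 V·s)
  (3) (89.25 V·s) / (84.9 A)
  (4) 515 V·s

Reference: T·m² = Wb·m⁻²·m² = kg·m²·s⁻²·A⁻¹.
Each option:
  (1) [mol] · [kg·m²·s⁻²·mol⁻¹] = kg·m²·s⁻²
  (2) [s⁻¹] · [kg·m²·s⁻²·A⁻¹] = kg·m²·s⁻³·A⁻¹
  (3) [kg·m²·s⁻²·A⁻¹] / [A] = kg·m²·s⁻²·A⁻²
  (4) V·s = J·C⁻¹·s = kg·m²·s⁻²·A⁻¹  ← same
Only (4) matches kg·m²·s⁻²·A⁻¹.

(4)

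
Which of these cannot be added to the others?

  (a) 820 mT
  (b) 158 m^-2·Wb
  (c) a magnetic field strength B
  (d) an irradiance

(d)

Dimensions:
  (a) T = Wb·m⁻² = kg·s⁻²·A⁻¹
  (b) Wb·m⁻² = V·s·m⁻² = kg·s⁻²·A⁻¹
  (c) [magnetic field strength B] = kg·s⁻²·A⁻¹
  (d) [irradiance] = kg·s⁻³
All reduce to kg·s⁻²·A⁻¹ except (d), which is kg·s⁻³.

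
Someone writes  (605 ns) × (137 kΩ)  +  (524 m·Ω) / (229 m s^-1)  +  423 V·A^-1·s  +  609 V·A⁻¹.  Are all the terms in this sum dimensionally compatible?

Work out the base dimensions of each:
  (605 ns) × (137 kΩ):  [s] · [kg·m²·s⁻³·A⁻²] = kg·m²·s⁻²·A⁻²
  (524 m·Ω) / (229 m s^-1):  [kg·m³·s⁻³·A⁻²] / [m·s⁻¹] = kg·m²·s⁻²·A⁻²
  423 V·A^-1·s:  V·s·A⁻¹ = J·C⁻¹·s·A⁻¹ = kg·m²·s⁻²·A⁻²
  609 V·A⁻¹:  V·A⁻¹ = J·C⁻¹·A⁻¹ = kg·m²·s⁻³·A⁻²
The terms do not share a single dimension (kg·m²·s⁻²·A⁻² vs kg·m²·s⁻³·A⁻²).

No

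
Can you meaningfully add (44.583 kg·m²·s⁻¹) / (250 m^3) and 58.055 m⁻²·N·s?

Yes

Reduce each to base SI dimensions:
  (44.583 kg·m²·s⁻¹) / (250 m^3):  [kg·m²·s⁻¹] / [m³] = kg·m⁻¹·s⁻¹
  58.055 m⁻²·N·s:  N·s·m⁻² = kg·m·s⁻²·s·m⁻² = kg·m⁻¹·s⁻¹
Both are kg·m⁻¹·s⁻¹, so they have the same dimensions and can be added.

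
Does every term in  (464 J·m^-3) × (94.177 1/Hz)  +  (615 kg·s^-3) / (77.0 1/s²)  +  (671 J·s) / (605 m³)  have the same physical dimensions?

In SI base units:
  (464 J·m^-3) × (94.177 1/Hz):  [kg·m⁻¹·s⁻²] · [s] = kg·m⁻¹·s⁻¹
  (615 kg·s^-3) / (77.0 1/s²):  [kg·s⁻³] / [s⁻²] = kg·s⁻¹
  (671 J·s) / (605 m³):  [kg·m²·s⁻¹] / [m³] = kg·m⁻¹·s⁻¹
The terms do not share a single dimension (kg·m⁻¹·s⁻¹ vs kg·s⁻¹).

No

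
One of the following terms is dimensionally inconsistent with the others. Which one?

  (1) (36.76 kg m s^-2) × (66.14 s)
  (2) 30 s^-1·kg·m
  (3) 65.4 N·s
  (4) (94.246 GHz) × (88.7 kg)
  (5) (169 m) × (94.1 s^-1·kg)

(4)

Work out the base dimensions of each:
  (1) [kg·m·s⁻²] · [s] = kg·m·s⁻¹
  (2) kg·m·s⁻¹
  (3) N·s = kg·m·s⁻²·s = kg·m·s⁻¹
  (4) [s⁻¹] · [kg] = kg·s⁻¹
  (5) [m] · [kg·s⁻¹] = kg·m·s⁻¹
All reduce to kg·m·s⁻¹ except (4), which is kg·s⁻¹.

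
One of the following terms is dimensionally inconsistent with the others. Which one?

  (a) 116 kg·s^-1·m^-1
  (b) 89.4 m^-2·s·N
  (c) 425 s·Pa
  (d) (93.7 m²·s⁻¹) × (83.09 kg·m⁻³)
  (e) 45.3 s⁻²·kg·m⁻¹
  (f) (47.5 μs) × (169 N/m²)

In SI base units:
  (a) kg·m⁻¹·s⁻¹
  (b) N·s·m⁻² = kg·m·s⁻²·s·m⁻² = kg·m⁻¹·s⁻¹
  (c) Pa·s = N·m⁻²·s = kg·m⁻¹·s⁻¹
  (d) [m²·s⁻¹] · [kg·m⁻³] = kg·m⁻¹·s⁻¹
  (e) kg·m⁻¹·s⁻²
  (f) [s] · [kg·m⁻¹·s⁻²] = kg·m⁻¹·s⁻¹
All reduce to kg·m⁻¹·s⁻¹ except (e), which is kg·m⁻¹·s⁻².

(e)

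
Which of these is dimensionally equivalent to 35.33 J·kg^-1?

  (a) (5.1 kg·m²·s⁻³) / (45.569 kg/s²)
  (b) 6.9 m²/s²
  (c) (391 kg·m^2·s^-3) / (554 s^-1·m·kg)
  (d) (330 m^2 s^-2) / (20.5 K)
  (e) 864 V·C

Reference: J·kg⁻¹ = N·m·kg⁻¹ = m²·s⁻².
Each option:
  (a) [kg·m²·s⁻³] / [kg·s⁻²] = m²·s⁻¹
  (b) m²·s⁻²  ← same
  (c) [kg·m²·s⁻³] / [kg·m·s⁻¹] = m·s⁻²
  (d) [m²·s⁻²] / [K] = m²·s⁻²·K⁻¹
  (e) C·V = s·A·J·C⁻¹ = kg·m²·s⁻²
Only (b) matches m²·s⁻².

(b)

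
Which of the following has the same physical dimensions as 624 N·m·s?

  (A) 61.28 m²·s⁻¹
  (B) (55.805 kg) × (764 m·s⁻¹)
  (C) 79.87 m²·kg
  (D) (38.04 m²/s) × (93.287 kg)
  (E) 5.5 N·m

(D)

Reference: N·m·s = kg·m·s⁻²·m·s = kg·m²·s⁻¹.
Each option:
  (A) m²·s⁻¹
  (B) [kg] · [m·s⁻¹] = kg·m·s⁻¹
  (C) kg·m²
  (D) [m²·s⁻¹] · [kg] = kg·m²·s⁻¹  ← same
  (E) N·m = kg·m·s⁻²·m = kg·m²·s⁻²
Only (D) matches kg·m²·s⁻¹.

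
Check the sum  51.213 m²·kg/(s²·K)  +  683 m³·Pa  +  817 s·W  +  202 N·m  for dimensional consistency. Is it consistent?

No

Work out the base dimensions of each:
  51.213 m²·kg/(s²·K):  kg·m²·s⁻²·K⁻¹
  683 m³·Pa:  Pa·m³ = N·m⁻²·m³ = kg·m²·s⁻²
  817 s·W:  W·s = J·s⁻¹·s = kg·m²·s⁻²
  202 N·m:  N·m = kg·m·s⁻²·m = kg·m²·s⁻²
The terms do not share a single dimension (kg·m²·s⁻² vs kg·m²·s⁻²·K⁻¹).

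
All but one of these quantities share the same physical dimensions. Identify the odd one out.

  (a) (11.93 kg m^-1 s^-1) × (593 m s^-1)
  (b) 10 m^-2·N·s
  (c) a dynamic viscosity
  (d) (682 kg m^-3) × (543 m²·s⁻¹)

(a)

Expand each in SI base units:
  (a) [kg·m⁻¹·s⁻¹] · [m·s⁻¹] = kg·s⁻²
  (b) N·s·m⁻² = kg·m·s⁻²·s·m⁻² = kg·m⁻¹·s⁻¹
  (c) [dynamic viscosity] = kg·m⁻¹·s⁻¹
  (d) [kg·m⁻³] · [m²·s⁻¹] = kg·m⁻¹·s⁻¹
All reduce to kg·m⁻¹·s⁻¹ except (a), which is kg·s⁻².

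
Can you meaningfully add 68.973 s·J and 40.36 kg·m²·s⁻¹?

In SI base units:
  68.973 s·J:  J·s = N·m·s = kg·m²·s⁻¹
  40.36 kg·m²·s⁻¹:  kg·m²·s⁻¹
Both are kg·m²·s⁻¹, so they have the same dimensions and can be added.

Yes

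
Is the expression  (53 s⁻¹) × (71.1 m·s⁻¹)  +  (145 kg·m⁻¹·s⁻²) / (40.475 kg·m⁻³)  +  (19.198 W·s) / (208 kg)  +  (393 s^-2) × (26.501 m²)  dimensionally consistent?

Reduce each to base SI dimensions:
  (53 s⁻¹) × (71.1 m·s⁻¹):  [s⁻¹] · [m·s⁻¹] = m·s⁻²
  (145 kg·m⁻¹·s⁻²) / (40.475 kg·m⁻³):  [kg·m⁻¹·s⁻²] / [kg·m⁻³] = m²·s⁻²
  (19.198 W·s) / (208 kg):  [kg·m²·s⁻²] / [kg] = m²·s⁻²
  (393 s^-2) × (26.501 m²):  [s⁻²] · [m²] = m²·s⁻²
The terms do not share a single dimension (m²·s⁻² vs m·s⁻²).

No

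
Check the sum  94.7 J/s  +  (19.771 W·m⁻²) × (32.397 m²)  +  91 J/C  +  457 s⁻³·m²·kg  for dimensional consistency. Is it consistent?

No

Expand each in SI base units:
  94.7 J/s:  J·s⁻¹ = N·m·s⁻¹ = kg·m²·s⁻³
  (19.771 W·m⁻²) × (32.397 m²):  [kg·s⁻³] · [m²] = kg·m²·s⁻³
  91 J/C:  J·C⁻¹ = N·m·(s·A)⁻¹ = kg·m²·s⁻³·A⁻¹
  457 s⁻³·m²·kg:  kg·m²·s⁻³
The terms do not share a single dimension (kg·m²·s⁻³ vs kg·m²·s⁻³·A⁻¹).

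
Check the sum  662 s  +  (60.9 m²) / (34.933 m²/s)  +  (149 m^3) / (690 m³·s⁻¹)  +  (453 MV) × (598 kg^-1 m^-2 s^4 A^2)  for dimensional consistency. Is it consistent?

Expand each in SI base units:
  662 s:  s
  (60.9 m²) / (34.933 m²/s):  [m²] / [m²·s⁻¹] = s
  (149 m^3) / (690 m³·s⁻¹):  [m³] / [m³·s⁻¹] = s
  (453 MV) × (598 kg^-1 m^-2 s^4 A^2):  [kg·m²·s⁻³·A⁻¹] · [kg⁻¹·m⁻²·s⁴·A²] = s·A
The terms do not share a single dimension (s vs s·A).

No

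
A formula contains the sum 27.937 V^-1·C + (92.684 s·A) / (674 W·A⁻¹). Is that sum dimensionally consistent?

In SI base units:
  27.937 V^-1·C:  C·V⁻¹ = s·A·(J·C⁻¹)⁻¹ = kg⁻¹·m⁻²·s⁴·A²
  (92.684 s·A) / (674 W·A⁻¹):  [s·A] / [kg·m²·s⁻³·A⁻¹] = kg⁻¹·m⁻²·s⁴·A²
Both are kg⁻¹·m⁻²·s⁴·A², so they have the same dimensions and can be added.

Yes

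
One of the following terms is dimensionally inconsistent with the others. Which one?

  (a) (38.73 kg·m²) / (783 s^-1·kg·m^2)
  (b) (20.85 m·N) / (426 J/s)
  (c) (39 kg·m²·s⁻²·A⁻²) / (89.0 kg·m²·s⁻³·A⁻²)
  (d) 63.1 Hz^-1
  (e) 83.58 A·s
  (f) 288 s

(e)

Expand each in SI base units:
  (a) [kg·m²] / [kg·m²·s⁻¹] = s
  (b) [kg·m²·s⁻²] / [kg·m²·s⁻³] = s
  (c) [kg·m²·s⁻²·A⁻²] / [kg·m²·s⁻³·A⁻²] = s
  (d) Hz⁻¹ = (s⁻¹)⁻¹ = s
  (e) A·s = s·A
  (f) s
All reduce to s except (e), which is s·A.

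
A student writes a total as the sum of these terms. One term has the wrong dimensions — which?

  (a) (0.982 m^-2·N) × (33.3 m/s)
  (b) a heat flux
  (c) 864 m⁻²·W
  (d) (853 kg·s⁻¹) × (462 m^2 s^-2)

Reduce each to base SI dimensions:
  (a) [kg·m⁻¹·s⁻²] · [m·s⁻¹] = kg·s⁻³
  (b) [heat flux] = kg·s⁻³
  (c) W·m⁻² = J·s⁻¹·m⁻² = kg·s⁻³
  (d) [kg·s⁻¹] · [m²·s⁻²] = kg·m²·s⁻³
All reduce to kg·s⁻³ except (d), which is kg·m²·s⁻³.

(d)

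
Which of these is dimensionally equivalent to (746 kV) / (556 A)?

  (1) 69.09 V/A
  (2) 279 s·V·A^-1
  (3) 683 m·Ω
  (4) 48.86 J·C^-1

(1)

Reference: [kg·m²·s⁻³·A⁻¹] / [A] = kg·m²·s⁻³·A⁻².
Each option:
  (1) V·A⁻¹ = J·C⁻¹·A⁻¹ = kg·m²·s⁻³·A⁻²  ← same
  (2) V·s·A⁻¹ = J·C⁻¹·s·A⁻¹ = kg·m²·s⁻²·A⁻²
  (3) Ω·m = V·A⁻¹·m = kg·m³·s⁻³·A⁻²
  (4) J·C⁻¹ = N·m·(s·A)⁻¹ = kg·m²·s⁻³·A⁻¹
Only (1) matches kg·m²·s⁻³·A⁻².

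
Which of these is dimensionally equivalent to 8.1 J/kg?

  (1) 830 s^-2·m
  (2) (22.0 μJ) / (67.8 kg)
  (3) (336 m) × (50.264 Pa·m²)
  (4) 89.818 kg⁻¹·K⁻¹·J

Reference: J·kg⁻¹ = N·m·kg⁻¹ = m²·s⁻².
Each option:
  (1) m·s⁻²
  (2) [kg·m²·s⁻²] / [kg] = m²·s⁻²  ← same
  (3) [m] · [kg·m·s⁻²] = kg·m²·s⁻²
  (4) J·kg⁻¹·K⁻¹ = N·m·kg⁻¹·K⁻¹ = m²·s⁻²·K⁻¹
Only (2) matches m²·s⁻².

(2)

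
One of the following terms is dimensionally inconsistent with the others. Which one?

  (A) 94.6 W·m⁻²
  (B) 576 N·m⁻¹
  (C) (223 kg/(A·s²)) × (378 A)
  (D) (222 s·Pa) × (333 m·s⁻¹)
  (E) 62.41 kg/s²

Reduce each to base SI dimensions:
  (A) W·m⁻² = J·s⁻¹·m⁻² = kg·s⁻³
  (B) N·m⁻¹ = kg·m·s⁻²·m⁻¹ = kg·s⁻²
  (C) [kg·s⁻²·A⁻¹] · [A] = kg·s⁻²
  (D) [kg·m⁻¹·s⁻¹] · [m·s⁻¹] = kg·s⁻²
  (E) kg·s⁻²
All reduce to kg·s⁻² except (A), which is kg·s⁻³.

(A)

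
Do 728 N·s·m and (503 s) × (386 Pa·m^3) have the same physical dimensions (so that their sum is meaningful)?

Yes

Reduce each to base SI dimensions:
  728 N·s·m:  N·m·s = kg·m·s⁻²·m·s = kg·m²·s⁻¹
  (503 s) × (386 Pa·m^3):  [s] · [kg·m²·s⁻²] = kg·m²·s⁻¹
Both are kg·m²·s⁻¹, so they have the same dimensions and can be added.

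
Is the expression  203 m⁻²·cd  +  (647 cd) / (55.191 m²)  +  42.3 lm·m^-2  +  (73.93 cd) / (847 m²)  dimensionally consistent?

Yes

In SI base units:
  203 m⁻²·cd:  cd·m⁻² = m⁻²·cd
  (647 cd) / (55.191 m²):  [cd] / [m²] = m⁻²·cd
  42.3 lm·m^-2:  lm·m⁻² = cd·m⁻² = m⁻²·cd
  (73.93 cd) / (847 m²):  [cd] / [m²] = m⁻²·cd
Every term reduces to m⁻²·cd.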